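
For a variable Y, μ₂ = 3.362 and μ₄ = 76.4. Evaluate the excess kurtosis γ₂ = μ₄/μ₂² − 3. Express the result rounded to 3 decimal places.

μ₂² = 3.362² = 11.30304
μ₄/μ₂² = 76.4 / 11.30304 = 6.75924
γ₂ = 6.75924 − 3 ≈ 3.759

3.759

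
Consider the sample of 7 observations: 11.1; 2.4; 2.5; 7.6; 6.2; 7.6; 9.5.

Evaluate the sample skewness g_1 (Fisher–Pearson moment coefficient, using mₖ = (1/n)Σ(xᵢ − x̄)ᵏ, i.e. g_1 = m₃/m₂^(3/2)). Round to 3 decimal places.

-0.227

x̄ = (11.1 + 2.4 + 2.5 + 7.6 + 6.2 + 7.6 + 9.5) / 7 = 6.7000
deviations (xᵢ − x̄): 4.4000, -4.3000, -4.2000, 0.9000, -0.5000, 0.9000, 2.8000
Σ(xᵢ − x̄)² = 65.2000 ⇒ m₂ = 65.2000/7 = 9.31429
Σ(xᵢ − x̄)³ = -45.1260 ⇒ m₃ = -45.1260/7 = -6.44657
m₂^(3/2) = 9.31429^(1.5) = 28.42656
g_1 = m₃ / m₂^(3/2) = -6.44657 / 28.42656 ≈ -0.227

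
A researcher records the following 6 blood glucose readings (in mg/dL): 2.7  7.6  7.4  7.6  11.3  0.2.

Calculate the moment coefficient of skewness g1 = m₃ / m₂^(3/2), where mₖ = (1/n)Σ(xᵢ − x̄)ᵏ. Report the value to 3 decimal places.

-0.356

x̄ = (2.7 + 7.6 + 7.4 + 7.6 + 11.3 + 0.2) / 6 = 6.1333
deviations (xᵢ − x̄): -3.4333, 1.4667, 1.2667, 1.4667, 5.1667, -5.9333
Σ(xᵢ − x̄)² = 79.5933 ⇒ m₂ = 79.5933/6 = 13.26556
Σ(xᵢ − x̄)³ = -103.0876 ⇒ m₃ = -103.0876/6 = -17.18126
m₂^(3/2) = 13.26556^(1.5) = 48.31569
g1 = m₃ / m₂^(3/2) = -17.18126 / 48.31569 ≈ -0.356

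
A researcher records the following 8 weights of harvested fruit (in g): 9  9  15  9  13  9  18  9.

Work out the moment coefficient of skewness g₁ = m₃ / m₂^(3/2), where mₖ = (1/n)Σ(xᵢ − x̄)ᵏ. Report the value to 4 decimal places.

0.9467

x̄ = (9 + 9 + 15 + 9 + 13 + 9 + 18 + 9) / 8 = 11.3750
deviations (xᵢ − x̄): -2.3750, -2.3750, 3.6250, -2.3750, 1.6250, -2.3750, 6.6250, -2.3750
Σ(xᵢ − x̄)² = 87.8750 ⇒ m₂ = 87.8750/8 = 10.98438
Σ(xᵢ − x̄)³ = 275.7188 ⇒ m₃ = 275.7188/8 = 34.46484
m₂^(3/2) = 10.98438^(1.5) = 36.40517
g₁ = m₃ / m₂^(3/2) = 34.46484 / 36.40517 ≈ 0.9467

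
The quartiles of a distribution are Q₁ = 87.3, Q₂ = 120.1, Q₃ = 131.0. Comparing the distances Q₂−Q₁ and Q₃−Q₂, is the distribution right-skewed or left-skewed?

left-skewed

Q₂ − Q₁ = 32.8;  Q₃ − Q₂ = 10.9
Q₂ − Q₁ > Q₃ − Q₂ ⇒ the lower half is more spread out ⇒ left-skewed.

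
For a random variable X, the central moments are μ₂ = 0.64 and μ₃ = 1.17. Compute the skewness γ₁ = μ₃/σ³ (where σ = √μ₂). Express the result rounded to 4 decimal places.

2.2852

σ = √μ₂ = √0.64 = 0.80000
σ³ = μ₂^(3/2) = 0.51200
γ₁ = μ₃/σ³ = 1.17 / 0.51200 ≈ 2.2852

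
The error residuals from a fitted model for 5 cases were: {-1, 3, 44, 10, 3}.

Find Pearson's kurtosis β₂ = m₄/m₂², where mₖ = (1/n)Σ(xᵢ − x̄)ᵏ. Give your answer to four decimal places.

3.0165

x̄ = 11.8000
Σ(xᵢ − x̄)² = 1358.8000 ⇒ m₂ = 271.76000
Σ(xᵢ − x̄)⁴ = 1113885.1360 ⇒ m₄ = 222777.02720
m₂² = 73853.49760
β₂ = m₄/m₂² = 222777.02720 / 73853.49760 ≈ 3.0165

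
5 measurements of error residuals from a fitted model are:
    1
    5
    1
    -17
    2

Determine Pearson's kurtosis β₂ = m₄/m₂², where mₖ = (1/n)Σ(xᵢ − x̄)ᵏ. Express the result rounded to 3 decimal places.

x̄ = -1.6000
Σ(xᵢ − x̄)² = 307.2000 ⇒ m₂ = 61.44000
Σ(xᵢ − x̄)⁴ = 58401.6960 ⇒ m₄ = 11680.33920
m₂² = 3774.87360
β₂ = m₄/m₂² = 11680.33920 / 3774.87360 ≈ 3.094

3.094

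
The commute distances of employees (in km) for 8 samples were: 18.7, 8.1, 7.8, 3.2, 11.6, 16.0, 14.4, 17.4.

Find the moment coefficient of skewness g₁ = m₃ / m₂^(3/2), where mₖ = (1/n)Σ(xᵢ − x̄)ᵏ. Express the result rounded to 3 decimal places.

-0.355

x̄ = (18.7 + 8.1 + 7.8 + 3.2 + 11.6 + 16.0 + 14.4 + 17.4) / 8 = 12.1500
deviations (xᵢ − x̄): 6.5500, -4.0500, -4.3500, -8.9500, -0.5500, 3.8500, 2.2500, 5.2500
Σ(xᵢ − x̄)² = 206.0800 ⇒ m₂ = 206.0800/8 = 25.76000
Σ(xᵢ − x̄)³ = -371.6550 ⇒ m₃ = -371.6550/8 = -46.45688
m₂^(3/2) = 25.76000^(1.5) = 130.74310
g₁ = m₃ / m₂^(3/2) = -46.45688 / 130.74310 ≈ -0.355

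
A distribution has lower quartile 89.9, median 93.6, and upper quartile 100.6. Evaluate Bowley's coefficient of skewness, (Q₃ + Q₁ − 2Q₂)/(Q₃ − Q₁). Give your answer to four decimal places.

numerator: Q₃ + Q₁ − 2Q₂ = 100.6 + 89.9 − 2×93.6 = 3.3000
denominator: Q₃ − Q₁ = 100.6 − 89.9 = 10.7000
Bowley skewness = 3.3000 / 10.7000 ≈ 0.3084

0.3084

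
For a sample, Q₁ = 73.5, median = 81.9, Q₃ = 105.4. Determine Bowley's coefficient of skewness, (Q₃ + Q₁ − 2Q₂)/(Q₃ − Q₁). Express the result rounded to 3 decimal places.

0.473

numerator: Q₃ + Q₁ − 2Q₂ = 105.4 + 73.5 − 2×81.9 = 15.1000
denominator: Q₃ − Q₁ = 105.4 − 73.5 = 31.9000
Bowley skewness = 15.1000 / 31.9000 ≈ 0.473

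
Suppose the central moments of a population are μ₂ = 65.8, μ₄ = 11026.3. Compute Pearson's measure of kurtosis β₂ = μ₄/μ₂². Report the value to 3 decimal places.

μ₂² = 65.8² = 4329.64000
μ₄/μ₂² = 11026.3 / 4329.64000 = 2.54670
β₂ ≈ 2.547

2.547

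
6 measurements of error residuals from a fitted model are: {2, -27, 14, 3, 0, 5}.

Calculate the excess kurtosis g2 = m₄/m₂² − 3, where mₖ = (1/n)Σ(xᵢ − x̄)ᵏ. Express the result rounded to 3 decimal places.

x̄ = -0.5000
Σ(xᵢ − x̄)² = 961.5000 ⇒ m₂ = 160.25000
Σ(xᵢ − x̄)⁴ = 538464.3750 ⇒ m₄ = 89744.06250
m₂² = 25680.06250
g2 = m₄/m₂² − 3 = 3.49470 − 3 ≈ 0.495

0.495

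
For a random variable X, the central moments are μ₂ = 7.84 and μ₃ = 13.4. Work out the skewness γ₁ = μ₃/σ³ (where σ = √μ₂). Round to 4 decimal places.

0.6104

σ = √μ₂ = √7.84 = 2.80000
σ³ = μ₂^(3/2) = 21.95200
γ₁ = μ₃/σ³ = 13.4 / 21.95200 ≈ 0.6104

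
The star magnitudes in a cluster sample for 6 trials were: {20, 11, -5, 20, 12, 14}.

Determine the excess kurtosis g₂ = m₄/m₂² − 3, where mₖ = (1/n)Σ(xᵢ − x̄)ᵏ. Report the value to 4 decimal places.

0.0906

x̄ = 12.0000
Σ(xᵢ − x̄)² = 422.0000 ⇒ m₂ = 70.33333
Σ(xᵢ − x̄)⁴ = 91730.0000 ⇒ m₄ = 15288.33333
m₂² = 4946.77778
g₂ = m₄/m₂² − 3 = 3.09056 − 3 ≈ 0.0906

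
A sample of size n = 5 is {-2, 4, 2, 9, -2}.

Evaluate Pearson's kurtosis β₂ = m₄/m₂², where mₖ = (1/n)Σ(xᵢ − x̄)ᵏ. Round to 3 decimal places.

x̄ = 2.2000
Σ(xᵢ − x̄)² = 84.8000 ⇒ m₂ = 16.96000
Σ(xᵢ − x̄)⁴ = 2770.9760 ⇒ m₄ = 554.19520
m₂² = 287.64160
β₂ = m₄/m₂² = 554.19520 / 287.64160 ≈ 1.927

1.927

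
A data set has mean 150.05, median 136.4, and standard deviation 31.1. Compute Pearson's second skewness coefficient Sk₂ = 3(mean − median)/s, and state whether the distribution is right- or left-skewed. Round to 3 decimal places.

Sk₂ = 3(150.05 − 136.4) / 31.1 = 3 × 13.6500 / 31.1
    = 40.9500 / 31.1 ≈ 1.317
Sk₂ > 0 ⇒ mean > median ⇒ right-skewed (positive skew).

1.317, right-skewed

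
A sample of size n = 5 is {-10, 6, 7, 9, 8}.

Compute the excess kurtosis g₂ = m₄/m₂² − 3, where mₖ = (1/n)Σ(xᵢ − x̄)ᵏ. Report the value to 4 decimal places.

0.1515

x̄ = 4.0000
Σ(xᵢ − x̄)² = 250.0000 ⇒ m₂ = 50.00000
Σ(xᵢ − x̄)⁴ = 39394.0000 ⇒ m₄ = 7878.80000
m₂² = 2500.00000
g₂ = m₄/m₂² − 3 = 3.15152 − 3 ≈ 0.1515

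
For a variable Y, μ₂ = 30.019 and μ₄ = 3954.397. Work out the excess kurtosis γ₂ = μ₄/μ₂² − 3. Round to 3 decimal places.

1.388

μ₂² = 30.019² = 901.14036
μ₄/μ₂² = 3954.397 / 901.14036 = 4.38821
γ₂ = 4.38821 − 3 ≈ 1.388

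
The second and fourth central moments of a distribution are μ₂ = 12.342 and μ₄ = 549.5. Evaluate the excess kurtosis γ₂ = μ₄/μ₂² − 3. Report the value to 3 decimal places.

0.607

μ₂² = 12.342² = 152.32496
μ₄/μ₂² = 549.5 / 152.32496 = 3.60742
γ₂ = 3.60742 − 3 ≈ 0.607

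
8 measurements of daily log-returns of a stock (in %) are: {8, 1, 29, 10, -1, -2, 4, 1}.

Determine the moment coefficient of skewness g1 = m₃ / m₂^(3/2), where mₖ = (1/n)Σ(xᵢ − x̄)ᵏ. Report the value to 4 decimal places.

1.5649

x̄ = (8 + 1 + 29 + 10 - 1 - 2 + 4 + 1) / 8 = 6.2500
deviations (xᵢ − x̄): 1.7500, -5.2500, 22.7500, 3.7500, -7.2500, -8.2500, -2.2500, -5.2500
Σ(xᵢ − x̄)² = 715.5000 ⇒ m₂ = 715.5000/8 = 89.43750
Σ(xᵢ − x̄)³ = 10589.2500 ⇒ m₃ = 10589.2500/8 = 1323.65625
m₂^(3/2) = 89.43750^(1.5) = 845.82297
g1 = m₃ / m₂^(3/2) = 1323.65625 / 845.82297 ≈ 1.5649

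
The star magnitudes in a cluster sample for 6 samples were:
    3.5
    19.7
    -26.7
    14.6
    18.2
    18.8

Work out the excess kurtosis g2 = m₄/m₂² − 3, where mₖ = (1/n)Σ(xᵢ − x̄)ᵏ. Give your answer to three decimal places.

x̄ = 8.0167
Σ(xᵢ − x̄)² = 1625.4683 ⇒ m₂ = 270.91139
Σ(xᵢ − x̄)⁴ = 1497821.9245 ⇒ m₄ = 249636.98742
m₂² = 73392.98063
g2 = m₄/m₂² − 3 = 3.40137 − 3 ≈ 0.401

0.401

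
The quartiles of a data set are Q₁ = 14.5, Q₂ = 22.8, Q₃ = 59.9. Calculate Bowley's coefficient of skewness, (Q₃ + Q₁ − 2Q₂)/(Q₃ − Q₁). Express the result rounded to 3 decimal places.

0.634

numerator: Q₃ + Q₁ − 2Q₂ = 59.9 + 14.5 − 2×22.8 = 28.8000
denominator: Q₃ − Q₁ = 59.9 − 14.5 = 45.4000
Bowley skewness = 28.8000 / 45.4000 ≈ 0.634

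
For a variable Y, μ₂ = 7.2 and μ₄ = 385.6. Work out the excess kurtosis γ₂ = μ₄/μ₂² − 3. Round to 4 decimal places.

μ₂² = 7.2² = 51.84000
μ₄/μ₂² = 385.6 / 51.84000 = 7.43827
γ₂ = 7.43827 − 3 ≈ 4.4383

4.4383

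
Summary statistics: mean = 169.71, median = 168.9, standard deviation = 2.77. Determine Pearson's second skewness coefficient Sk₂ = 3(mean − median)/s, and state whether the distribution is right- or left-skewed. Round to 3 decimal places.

Sk₂ = 3(169.71 − 168.9) / 2.77 = 3 × 0.8100 / 2.77
    = 2.4300 / 2.77 ≈ 0.877
Sk₂ > 0 ⇒ mean > median ⇒ right-skewed (positive skew).

0.877, right-skewed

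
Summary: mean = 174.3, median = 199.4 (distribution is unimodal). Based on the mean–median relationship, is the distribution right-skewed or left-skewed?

mean − median = 174.3 − 199.4 = -25.1
mean < median ⇒ the longer tail is on the left ⇒ left-skewed (negatively skewed).

left-skewed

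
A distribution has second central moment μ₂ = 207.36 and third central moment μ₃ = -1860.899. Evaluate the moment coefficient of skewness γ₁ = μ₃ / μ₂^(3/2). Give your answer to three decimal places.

σ = √μ₂ = √207.36 = 14.40000
σ³ = μ₂^(3/2) = 2985.98400
γ₁ = μ₃/σ³ = -1860.899 / 2985.98400 ≈ -0.623

-0.623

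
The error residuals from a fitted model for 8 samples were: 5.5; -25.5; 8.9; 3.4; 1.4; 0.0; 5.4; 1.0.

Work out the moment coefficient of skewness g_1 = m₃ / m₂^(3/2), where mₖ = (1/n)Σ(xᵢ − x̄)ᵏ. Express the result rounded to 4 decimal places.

-1.9302

x̄ = (5.5 - 25.5 + 8.9 + 3.4 + 1.4 + 0.0 + 5.4 + 1.0) / 8 = 0.0125
deviations (xᵢ − x̄): 5.4875, -25.5125, 8.8875, 3.3875, 1.3875, -0.0125, 5.3875, 0.9875
Σ(xᵢ − x̄)² = 803.3888 ⇒ m₂ = 803.3888/8 = 100.42359
Σ(xᵢ − x̄)³ = -15539.6461 ⇒ m₃ = -15539.6461/8 = -1942.45576
m₂^(3/2) = 100.42359^(1.5) = 1006.36063
g_1 = m₃ / m₂^(3/2) = -1942.45576 / 1006.36063 ≈ -1.9302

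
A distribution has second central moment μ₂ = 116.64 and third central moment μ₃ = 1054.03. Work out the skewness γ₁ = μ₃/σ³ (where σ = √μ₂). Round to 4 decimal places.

0.8367

σ = √μ₂ = √116.64 = 10.80000
σ³ = μ₂^(3/2) = 1259.71200
γ₁ = μ₃/σ³ = 1054.03 / 1259.71200 ≈ 0.8367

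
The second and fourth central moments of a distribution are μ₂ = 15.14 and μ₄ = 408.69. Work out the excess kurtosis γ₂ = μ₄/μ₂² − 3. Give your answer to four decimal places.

-1.2170

μ₂² = 15.14² = 229.21960
μ₄/μ₂² = 408.69 / 229.21960 = 1.78296
γ₂ = 1.78296 − 3 ≈ -1.2170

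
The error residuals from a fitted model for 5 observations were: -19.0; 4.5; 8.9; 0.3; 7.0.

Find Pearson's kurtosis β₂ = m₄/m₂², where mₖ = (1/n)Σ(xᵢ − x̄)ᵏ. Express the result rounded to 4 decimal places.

x̄ = 0.3400
Σ(xᵢ − x̄)² = 508.9720 ⇒ m₂ = 101.79440
Σ(xᵢ − x̄)⁴ = 147538.5536 ⇒ m₄ = 29507.71071
m₂² = 10362.09987
β₂ = m₄/m₂² = 29507.71071 / 10362.09987 ≈ 2.8477

2.8477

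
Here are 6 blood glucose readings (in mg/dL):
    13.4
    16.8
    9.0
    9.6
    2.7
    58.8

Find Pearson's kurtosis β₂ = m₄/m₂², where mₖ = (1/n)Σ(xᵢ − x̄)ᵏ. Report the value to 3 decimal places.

3.834

x̄ = 18.3833
Σ(xᵢ − x̄)² = 2072.0083 ⇒ m₂ = 345.33472
Σ(xᵢ − x̄)⁴ = 2743171.5838 ⇒ m₄ = 457195.26396
m₂² = 119256.07037
β₂ = m₄/m₂² = 457195.26396 / 119256.07037 ≈ 3.834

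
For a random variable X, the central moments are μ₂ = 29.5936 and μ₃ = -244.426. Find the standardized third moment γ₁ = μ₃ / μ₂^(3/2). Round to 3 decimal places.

σ = √μ₂ = √29.5936 = 5.44000
σ³ = μ₂^(3/2) = 160.98918
γ₁ = μ₃/σ³ = -244.426 / 160.98918 ≈ -1.518

-1.518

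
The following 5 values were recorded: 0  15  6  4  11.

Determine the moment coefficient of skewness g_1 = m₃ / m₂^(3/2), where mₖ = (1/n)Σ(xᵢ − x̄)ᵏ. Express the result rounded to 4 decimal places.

0.1664

x̄ = (0 + 15 + 6 + 4 + 11) / 5 = 7.2000
deviations (xᵢ − x̄): -7.2000, 7.8000, -1.2000, -3.2000, 3.8000
Σ(xᵢ − x̄)² = 138.8000 ⇒ m₂ = 138.8000/5 = 27.76000
Σ(xᵢ − x̄)³ = 121.6800 ⇒ m₃ = 121.6800/5 = 24.33600
m₂^(3/2) = 27.76000^(1.5) = 146.26122
g_1 = m₃ / m₂^(3/2) = 24.33600 / 146.26122 ≈ 0.1664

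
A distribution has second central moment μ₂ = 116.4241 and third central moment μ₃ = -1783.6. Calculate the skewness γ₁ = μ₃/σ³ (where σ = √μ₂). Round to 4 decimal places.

σ = √μ₂ = √116.4241 = 10.79000
σ³ = μ₂^(3/2) = 1256.21604
γ₁ = μ₃/σ³ = -1783.6 / 1256.21604 ≈ -1.4198

-1.4198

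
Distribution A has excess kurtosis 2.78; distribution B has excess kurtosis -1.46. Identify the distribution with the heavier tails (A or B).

A

Higher excess kurtosis ⇒ heavier tails relative to the normal distribution.
2.78 vs -1.46: the larger is 2.78, so A has heavier tails. (A is leptokurtic — heavier-than-normal tails; the other is platykurtic.)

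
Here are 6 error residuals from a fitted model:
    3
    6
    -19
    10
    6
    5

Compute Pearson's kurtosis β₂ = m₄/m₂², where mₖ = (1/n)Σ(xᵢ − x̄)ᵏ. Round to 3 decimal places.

3.883

x̄ = 1.8333
Σ(xᵢ − x̄)² = 546.8333 ⇒ m₂ = 91.13889
Σ(xᵢ − x̄)⁴ = 193533.4861 ⇒ m₄ = 32255.58102
m₂² = 8306.29707
β₂ = m₄/m₂² = 32255.58102 / 8306.29707 ≈ 3.883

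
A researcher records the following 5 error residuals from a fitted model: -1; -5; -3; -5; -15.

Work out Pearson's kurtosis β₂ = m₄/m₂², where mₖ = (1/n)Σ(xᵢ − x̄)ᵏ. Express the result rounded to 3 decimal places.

x̄ = -5.8000
Σ(xᵢ − x̄)² = 116.8000 ⇒ m₂ = 23.36000
Σ(xᵢ − x̄)⁴ = 7757.0560 ⇒ m₄ = 1551.41120
m₂² = 545.68960
β₂ = m₄/m₂² = 1551.41120 / 545.68960 ≈ 2.843

2.843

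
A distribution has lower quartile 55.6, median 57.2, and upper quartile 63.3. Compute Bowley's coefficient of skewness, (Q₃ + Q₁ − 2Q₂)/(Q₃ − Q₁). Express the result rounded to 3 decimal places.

0.584

numerator: Q₃ + Q₁ − 2Q₂ = 63.3 + 55.6 − 2×57.2 = 4.5000
denominator: Q₃ − Q₁ = 63.3 − 55.6 = 7.7000
Bowley skewness = 4.5000 / 7.7000 ≈ 0.584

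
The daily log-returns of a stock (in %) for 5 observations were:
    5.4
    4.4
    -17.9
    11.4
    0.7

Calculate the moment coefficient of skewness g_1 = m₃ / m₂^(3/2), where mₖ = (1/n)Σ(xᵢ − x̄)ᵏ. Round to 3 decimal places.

-1.053

x̄ = (5.4 + 4.4 - 17.9 + 11.4 + 0.7) / 5 = 0.8000
deviations (xᵢ − x̄): 4.6000, 3.6000, -18.7000, 10.6000, -0.1000
Σ(xᵢ − x̄)² = 496.1800 ⇒ m₂ = 496.1800/5 = 99.23600
Σ(xᵢ − x̄)³ = -5204.1960 ⇒ m₃ = -5204.1960/5 = -1040.83920
m₂^(3/2) = 99.23600^(1.5) = 988.56192
g_1 = m₃ / m₂^(3/2) = -1040.83920 / 988.56192 ≈ -1.053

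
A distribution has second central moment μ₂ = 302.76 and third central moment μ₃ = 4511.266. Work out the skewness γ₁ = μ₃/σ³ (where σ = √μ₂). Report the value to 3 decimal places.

0.856

σ = √μ₂ = √302.76 = 17.40000
σ³ = μ₂^(3/2) = 5268.02400
γ₁ = μ₃/σ³ = 4511.266 / 5268.02400 ≈ 0.856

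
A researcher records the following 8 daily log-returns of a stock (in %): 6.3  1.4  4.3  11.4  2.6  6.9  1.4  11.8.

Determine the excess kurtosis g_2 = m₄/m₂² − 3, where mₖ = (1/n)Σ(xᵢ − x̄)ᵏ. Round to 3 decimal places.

x̄ = 5.7625
Σ(xᵢ − x̄)² = 120.0188 ⇒ m₂ = 15.00234
Σ(xᵢ − x̄)⁴ = 3169.5124 ⇒ m₄ = 396.18904
m₂² = 225.07032
g_2 = m₄/m₂² − 3 = 1.76029 − 3 ≈ -1.240

-1.240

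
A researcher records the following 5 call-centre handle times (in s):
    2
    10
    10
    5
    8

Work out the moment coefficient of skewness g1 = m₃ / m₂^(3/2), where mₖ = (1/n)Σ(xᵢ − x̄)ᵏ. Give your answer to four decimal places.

-0.5245

x̄ = (2 + 10 + 10 + 5 + 8) / 5 = 7.0000
deviations (xᵢ − x̄): -5.0000, 3.0000, 3.0000, -2.0000, 1.0000
Σ(xᵢ − x̄)² = 48.0000 ⇒ m₂ = 48.0000/5 = 9.60000
Σ(xᵢ − x̄)³ = -78.0000 ⇒ m₃ = -78.0000/5 = -15.60000
m₂^(3/2) = 9.60000^(1.5) = 29.74451
g1 = m₃ / m₂^(3/2) = -15.60000 / 29.74451 ≈ -0.5245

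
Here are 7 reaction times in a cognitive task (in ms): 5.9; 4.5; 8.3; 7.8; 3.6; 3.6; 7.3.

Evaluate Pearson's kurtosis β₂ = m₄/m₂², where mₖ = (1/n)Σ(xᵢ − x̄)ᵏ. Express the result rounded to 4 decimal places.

x̄ = 5.8571
Σ(xᵢ − x̄)² = 23.8571 ⇒ m₂ = 3.40816
Σ(xᵢ − x̄)⁴ = 109.4982 ⇒ m₄ = 15.64260
m₂² = 11.61558
β₂ = m₄/m₂² = 15.64260 / 11.61558 ≈ 1.3467

1.3467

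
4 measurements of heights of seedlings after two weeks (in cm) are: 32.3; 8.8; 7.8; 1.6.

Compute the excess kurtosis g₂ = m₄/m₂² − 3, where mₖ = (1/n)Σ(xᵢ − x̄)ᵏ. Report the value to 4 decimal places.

-0.7856

x̄ = 12.6250
Σ(xᵢ − x̄)² = 546.5675 ⇒ m₂ = 136.64187
Σ(xᵢ − x̄)⁴ = 165381.3620 ⇒ m₄ = 41345.34051
m₂² = 18671.00200
g₂ = m₄/m₂² − 3 = 2.21441 − 3 ≈ -0.7856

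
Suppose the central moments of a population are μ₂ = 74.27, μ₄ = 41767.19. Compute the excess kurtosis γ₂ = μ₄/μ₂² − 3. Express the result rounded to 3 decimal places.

μ₂² = 74.27² = 5516.03290
μ₄/μ₂² = 41767.19 / 5516.03290 = 7.57196
γ₂ = 7.57196 − 3 ≈ 4.572

4.572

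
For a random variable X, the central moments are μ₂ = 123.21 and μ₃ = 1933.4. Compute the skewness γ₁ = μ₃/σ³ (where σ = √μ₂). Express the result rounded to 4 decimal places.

σ = √μ₂ = √123.21 = 11.10000
σ³ = μ₂^(3/2) = 1367.63100
γ₁ = μ₃/σ³ = 1933.4 / 1367.63100 ≈ 1.4137

1.4137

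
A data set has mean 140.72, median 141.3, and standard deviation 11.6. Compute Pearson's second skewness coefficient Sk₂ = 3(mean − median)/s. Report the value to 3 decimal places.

-0.150

Sk₂ = 3(140.72 − 141.3) / 11.6 = 3 × -0.5800 / 11.6
    = -1.7400 / 11.6 ≈ -0.150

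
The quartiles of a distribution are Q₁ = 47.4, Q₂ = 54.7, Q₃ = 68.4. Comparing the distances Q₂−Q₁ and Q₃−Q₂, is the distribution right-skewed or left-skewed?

right-skewed

Q₂ − Q₁ = 7.3;  Q₃ − Q₂ = 13.7
Q₃ − Q₂ > Q₂ − Q₁ ⇒ the upper half is more spread out ⇒ right-skewed.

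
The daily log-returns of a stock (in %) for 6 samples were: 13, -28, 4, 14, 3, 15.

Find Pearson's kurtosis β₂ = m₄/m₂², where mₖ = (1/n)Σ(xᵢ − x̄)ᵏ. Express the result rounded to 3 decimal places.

3.491

x̄ = 3.5000
Σ(xᵢ − x̄)² = 1325.5000 ⇒ m₂ = 220.91667
Σ(xᵢ − x̄)⁴ = 1022350.3750 ⇒ m₄ = 170391.72917
m₂² = 48804.17361
β₂ = m₄/m₂² = 170391.72917 / 48804.17361 ≈ 3.491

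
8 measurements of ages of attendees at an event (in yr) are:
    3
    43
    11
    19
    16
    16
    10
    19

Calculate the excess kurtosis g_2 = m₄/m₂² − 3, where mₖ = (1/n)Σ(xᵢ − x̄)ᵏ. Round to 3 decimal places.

x̄ = 17.1250
Σ(xᵢ − x̄)² = 966.8750 ⇒ m₂ = 120.85938
Σ(xᵢ − x̄)⁴ = 492070.1504 ⇒ m₄ = 61508.76880
m₂² = 14606.98853
g_2 = m₄/m₂² − 3 = 4.21091 − 3 ≈ 1.211

1.211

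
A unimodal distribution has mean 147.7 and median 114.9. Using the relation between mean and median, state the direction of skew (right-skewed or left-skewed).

mean − median = 147.7 − 114.9 = 32.8
mean > median ⇒ the longer tail is on the right ⇒ right-skewed (positively skewed).

right-skewed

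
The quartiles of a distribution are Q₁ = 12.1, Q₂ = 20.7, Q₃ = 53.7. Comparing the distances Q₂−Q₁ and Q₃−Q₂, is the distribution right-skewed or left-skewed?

Q₂ − Q₁ = 8.6;  Q₃ − Q₂ = 33.0
Q₃ − Q₂ > Q₂ − Q₁ ⇒ the upper half is more spread out ⇒ right-skewed.

right-skewed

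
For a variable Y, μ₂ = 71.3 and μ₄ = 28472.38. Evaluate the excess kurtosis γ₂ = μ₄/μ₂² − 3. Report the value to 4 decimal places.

μ₂² = 71.3² = 5083.69000
μ₄/μ₂² = 28472.38 / 5083.69000 = 5.60073
γ₂ = 5.60073 − 3 ≈ 2.6007

2.6007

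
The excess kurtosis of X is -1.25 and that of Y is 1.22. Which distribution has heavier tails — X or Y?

Y

Higher excess kurtosis ⇒ heavier tails relative to the normal distribution.
-1.25 vs 1.22: the larger is 1.22, so Y has heavier tails. (Y is leptokurtic — heavier-than-normal tails; the other is platykurtic.)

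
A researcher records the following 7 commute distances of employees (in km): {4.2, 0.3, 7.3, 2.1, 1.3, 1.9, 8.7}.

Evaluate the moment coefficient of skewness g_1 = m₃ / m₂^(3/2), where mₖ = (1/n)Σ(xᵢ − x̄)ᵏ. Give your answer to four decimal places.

0.6134

x̄ = (4.2 + 0.3 + 7.3 + 2.1 + 1.3 + 1.9 + 8.7) / 7 = 3.6857
deviations (xᵢ − x̄): 0.5143, -3.3857, 3.6143, -1.5857, -2.3857, -1.7857, 5.0143
Σ(xᵢ − x̄)² = 61.3286 ⇒ m₂ = 61.3286/7 = 8.76122
Σ(xᵢ − x̄)³ = 111.3534 ⇒ m₃ = 111.3534/7 = 15.90763
m₂^(3/2) = 8.76122^(1.5) = 25.93267
g_1 = m₃ / m₂^(3/2) = 15.90763 / 25.93267 ≈ 0.6134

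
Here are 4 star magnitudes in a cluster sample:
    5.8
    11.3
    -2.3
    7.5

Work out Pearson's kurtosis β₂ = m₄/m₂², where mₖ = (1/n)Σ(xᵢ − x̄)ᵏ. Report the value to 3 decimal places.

x̄ = 5.5750
Σ(xᵢ − x̄)² = 98.5475 ⇒ m₂ = 24.63688
Σ(xᵢ − x̄)⁴ = 4933.9136 ⇒ m₄ = 1233.47839
m₂² = 606.97561
β₂ = m₄/m₂² = 1233.47839 / 606.97561 ≈ 2.032

2.032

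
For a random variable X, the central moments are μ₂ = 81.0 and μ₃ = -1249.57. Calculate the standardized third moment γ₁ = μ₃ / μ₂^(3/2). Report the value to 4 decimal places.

σ = √μ₂ = √81.0 = 9.00000
σ³ = μ₂^(3/2) = 729.00000
γ₁ = μ₃/σ³ = -1249.57 / 729.00000 ≈ -1.7141

-1.7141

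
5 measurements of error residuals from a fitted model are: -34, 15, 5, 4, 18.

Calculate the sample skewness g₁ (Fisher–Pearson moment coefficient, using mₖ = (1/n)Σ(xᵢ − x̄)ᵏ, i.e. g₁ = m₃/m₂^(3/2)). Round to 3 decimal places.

-1.185

x̄ = (-34 + 15 + 5 + 4 + 18) / 5 = 1.6000
deviations (xᵢ − x̄): -35.6000, 13.4000, 3.4000, 2.4000, 16.4000
Σ(xᵢ − x̄)² = 1733.2000 ⇒ m₂ = 1733.2000/5 = 346.64000
Σ(xᵢ − x̄)³ = -38247.8400 ⇒ m₃ = -38247.8400/5 = -7649.56800
m₂^(3/2) = 346.64000^(1.5) = 6453.83732
g₁ = m₃ / m₂^(3/2) = -7649.56800 / 6453.83732 ≈ -1.185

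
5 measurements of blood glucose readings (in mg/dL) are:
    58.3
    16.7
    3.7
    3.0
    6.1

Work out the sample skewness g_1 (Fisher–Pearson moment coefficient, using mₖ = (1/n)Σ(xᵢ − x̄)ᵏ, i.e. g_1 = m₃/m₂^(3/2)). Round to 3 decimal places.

1.312

x̄ = (58.3 + 16.7 + 3.7 + 3.0 + 6.1) / 5 = 17.5600
deviations (xᵢ − x̄): 40.7400, -0.8600, -13.8600, -14.5600, -11.4600
Σ(xᵢ − x̄)² = 2195.9120 ⇒ m₂ = 2195.9120/5 = 439.18240
Σ(xᵢ − x̄)³ = 60363.2938 ⇒ m₃ = 60363.2938/5 = 12072.65875
m₂^(3/2) = 439.18240^(1.5) = 9203.80463
g_1 = m₃ / m₂^(3/2) = 12072.65875 / 9203.80463 ≈ 1.312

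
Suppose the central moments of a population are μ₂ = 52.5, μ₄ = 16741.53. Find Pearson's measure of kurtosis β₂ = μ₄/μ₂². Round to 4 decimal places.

μ₂² = 52.5² = 2756.25000
μ₄/μ₂² = 16741.53 / 2756.25000 = 6.07402
β₂ ≈ 6.0740

6.0740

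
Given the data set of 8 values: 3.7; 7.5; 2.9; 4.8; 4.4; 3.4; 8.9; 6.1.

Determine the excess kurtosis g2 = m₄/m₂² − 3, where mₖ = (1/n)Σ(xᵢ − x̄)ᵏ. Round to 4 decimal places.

x̄ = 5.2125
Σ(xᵢ − x̄)² = 31.3688 ⇒ m₂ = 3.92109
Σ(xᵢ − x̄)⁴ = 257.9852 ⇒ m₄ = 32.24814
m₂² = 15.37498
g2 = m₄/m₂² − 3 = 2.09744 − 3 ≈ -0.9026

-0.9026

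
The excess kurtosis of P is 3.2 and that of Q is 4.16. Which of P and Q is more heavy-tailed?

Higher excess kurtosis ⇒ heavier tails relative to the normal distribution.
3.2 vs 4.16: the larger is 4.16, so Q has heavier tails.

Q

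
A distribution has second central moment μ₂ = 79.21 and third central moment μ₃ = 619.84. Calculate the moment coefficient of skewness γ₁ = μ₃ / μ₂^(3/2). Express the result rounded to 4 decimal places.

0.8792

σ = √μ₂ = √79.21 = 8.90000
σ³ = μ₂^(3/2) = 704.96900
γ₁ = μ₃/σ³ = 619.84 / 704.96900 ≈ 0.8792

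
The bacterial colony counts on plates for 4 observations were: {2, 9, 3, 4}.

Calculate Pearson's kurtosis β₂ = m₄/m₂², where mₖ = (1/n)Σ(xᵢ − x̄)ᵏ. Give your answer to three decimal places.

2.161

x̄ = 4.5000
Σ(xᵢ − x̄)² = 29.0000 ⇒ m₂ = 7.25000
Σ(xᵢ − x̄)⁴ = 454.2500 ⇒ m₄ = 113.56250
m₂² = 52.56250
β₂ = m₄/m₂² = 113.56250 / 52.56250 ≈ 2.161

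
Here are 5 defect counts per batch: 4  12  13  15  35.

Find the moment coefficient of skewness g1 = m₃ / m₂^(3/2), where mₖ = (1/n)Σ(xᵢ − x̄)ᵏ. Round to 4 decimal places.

0.9796

x̄ = (4 + 12 + 13 + 15 + 35) / 5 = 15.8000
deviations (xᵢ − x̄): -11.8000, -3.8000, -2.8000, -0.8000, 19.2000
Σ(xᵢ − x̄)² = 530.8000 ⇒ m₂ = 530.8000/5 = 106.16000
Σ(xᵢ − x̄)³ = 5357.5200 ⇒ m₃ = 5357.5200/5 = 1071.50400
m₂^(3/2) = 106.16000^(1.5) = 1093.80868
g1 = m₃ / m₂^(3/2) = 1071.50400 / 1093.80868 ≈ 0.9796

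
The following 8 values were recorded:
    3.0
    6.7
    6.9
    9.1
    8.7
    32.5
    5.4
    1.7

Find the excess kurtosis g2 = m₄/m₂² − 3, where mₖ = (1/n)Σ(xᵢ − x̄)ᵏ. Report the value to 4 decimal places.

2.3973

x̄ = 9.2500
Σ(xᵢ − x̄)² = 663.8000 ⇒ m₂ = 82.97500
Σ(xᵢ − x̄)⁴ = 297275.5594 ⇒ m₄ = 37159.44492
m₂² = 6884.85062
g2 = m₄/m₂² − 3 = 5.39728 − 3 ≈ 2.3973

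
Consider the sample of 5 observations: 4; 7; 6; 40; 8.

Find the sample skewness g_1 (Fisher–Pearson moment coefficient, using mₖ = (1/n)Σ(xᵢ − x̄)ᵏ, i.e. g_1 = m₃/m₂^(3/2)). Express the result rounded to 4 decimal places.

1.4640

x̄ = (4 + 7 + 6 + 40 + 8) / 5 = 13.0000
deviations (xᵢ − x̄): -9.0000, -6.0000, -7.0000, 27.0000, -5.0000
Σ(xᵢ − x̄)² = 920.0000 ⇒ m₂ = 920.0000/5 = 184.00000
Σ(xᵢ − x̄)³ = 18270.0000 ⇒ m₃ = 18270.0000/5 = 3654.00000
m₂^(3/2) = 184.00000^(1.5) = 2495.89743
g_1 = m₃ / m₂^(3/2) = 3654.00000 / 2495.89743 ≈ 1.4640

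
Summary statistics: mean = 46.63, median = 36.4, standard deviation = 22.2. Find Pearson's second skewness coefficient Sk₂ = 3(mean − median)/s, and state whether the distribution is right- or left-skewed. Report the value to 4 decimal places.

1.3824, right-skewed

Sk₂ = 3(46.63 − 36.4) / 22.2 = 3 × 10.2300 / 22.2
    = 30.6900 / 22.2 ≈ 1.3824
Sk₂ > 0 ⇒ mean > median ⇒ right-skewed (positive skew).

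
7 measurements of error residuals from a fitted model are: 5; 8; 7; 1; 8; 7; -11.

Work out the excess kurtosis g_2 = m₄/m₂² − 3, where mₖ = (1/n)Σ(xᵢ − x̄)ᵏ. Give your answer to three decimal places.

1.016

x̄ = 3.5714
Σ(xᵢ − x̄)² = 283.7143 ⇒ m₂ = 40.53061
Σ(xᵢ − x̄)⁴ = 46176.0875 ⇒ m₄ = 6596.58392
m₂² = 1642.73053
g_2 = m₄/m₂² − 3 = 4.01562 − 3 ≈ 1.016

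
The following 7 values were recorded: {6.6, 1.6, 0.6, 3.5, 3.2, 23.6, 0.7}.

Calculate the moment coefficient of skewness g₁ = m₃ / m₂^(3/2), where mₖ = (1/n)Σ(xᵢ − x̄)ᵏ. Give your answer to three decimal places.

1.785

x̄ = (6.6 + 1.6 + 0.6 + 3.5 + 3.2 + 23.6 + 0.7) / 7 = 5.6857
deviations (xᵢ − x̄): 0.9143, -4.0857, -5.0857, -2.1857, -2.4857, 17.9143, -4.9857
Σ(xᵢ − x̄)² = 400.1286 ⇒ m₂ = 400.1286/7 = 57.16122
Σ(xᵢ − x̄)³ = 5400.3714 ⇒ m₃ = 5400.3714/7 = 771.48163
m₂^(3/2) = 57.16122^(1.5) = 432.16768
g₁ = m₃ / m₂^(3/2) = 771.48163 / 432.16768 ≈ 1.785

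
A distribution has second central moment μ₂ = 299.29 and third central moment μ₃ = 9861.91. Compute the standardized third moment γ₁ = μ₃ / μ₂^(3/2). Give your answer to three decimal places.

σ = √μ₂ = √299.29 = 17.30000
σ³ = μ₂^(3/2) = 5177.71700
γ₁ = μ₃/σ³ = 9861.91 / 5177.71700 ≈ 1.905

1.905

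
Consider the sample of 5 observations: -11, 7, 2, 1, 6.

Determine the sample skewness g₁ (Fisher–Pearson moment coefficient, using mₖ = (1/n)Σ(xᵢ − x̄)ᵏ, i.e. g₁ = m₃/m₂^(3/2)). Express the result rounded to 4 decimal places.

x̄ = (-11 + 7 + 2 + 1 + 6) / 5 = 1.0000
deviations (xᵢ − x̄): -12.0000, 6.0000, 1.0000, 0.0000, 5.0000
Σ(xᵢ − x̄)² = 206.0000 ⇒ m₂ = 206.0000/5 = 41.20000
Σ(xᵢ − x̄)³ = -1386.0000 ⇒ m₃ = -1386.0000/5 = -277.20000
m₂^(3/2) = 41.20000^(1.5) = 264.45137
g₁ = m₃ / m₂^(3/2) = -277.20000 / 264.45137 ≈ -1.0482

-1.0482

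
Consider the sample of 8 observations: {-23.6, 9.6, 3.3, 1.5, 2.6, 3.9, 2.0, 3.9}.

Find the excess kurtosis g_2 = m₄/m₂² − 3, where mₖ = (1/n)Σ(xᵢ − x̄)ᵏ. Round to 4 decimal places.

x̄ = 0.4000
Σ(xᵢ − x̄)² = 702.1600 ⇒ m₂ = 87.77000
Σ(xᵢ − x̄)⁴ = 339342.2260 ⇒ m₄ = 42417.77825
m₂² = 7703.57290
g_2 = m₄/m₂² − 3 = 5.50625 − 3 ≈ 2.5062

2.5062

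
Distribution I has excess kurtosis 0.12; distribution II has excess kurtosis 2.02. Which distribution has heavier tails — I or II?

II

Higher excess kurtosis ⇒ heavier tails relative to the normal distribution.
0.12 vs 2.02: the larger is 2.02, so II has heavier tails.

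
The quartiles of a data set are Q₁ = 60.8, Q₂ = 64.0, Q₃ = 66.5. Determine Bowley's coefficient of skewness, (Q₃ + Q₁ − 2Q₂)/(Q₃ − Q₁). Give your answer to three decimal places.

numerator: Q₃ + Q₁ − 2Q₂ = 66.5 + 60.8 − 2×64.0 = -0.7000
denominator: Q₃ − Q₁ = 66.5 − 60.8 = 5.7000
Bowley skewness = -0.7000 / 5.7000 ≈ -0.123

-0.123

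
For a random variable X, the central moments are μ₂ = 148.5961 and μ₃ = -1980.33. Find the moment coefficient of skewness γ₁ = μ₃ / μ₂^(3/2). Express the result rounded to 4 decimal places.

-1.0933

σ = √μ₂ = √148.5961 = 12.19000
σ³ = μ₂^(3/2) = 1811.38646
γ₁ = μ₃/σ³ = -1980.33 / 1811.38646 ≈ -1.0933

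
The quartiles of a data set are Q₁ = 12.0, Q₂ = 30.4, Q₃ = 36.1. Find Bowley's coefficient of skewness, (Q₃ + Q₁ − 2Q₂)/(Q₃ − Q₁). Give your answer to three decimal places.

numerator: Q₃ + Q₁ − 2Q₂ = 36.1 + 12.0 − 2×30.4 = -12.7000
denominator: Q₃ − Q₁ = 36.1 − 12.0 = 24.1000
Bowley skewness = -12.7000 / 24.1000 ≈ -0.527

-0.527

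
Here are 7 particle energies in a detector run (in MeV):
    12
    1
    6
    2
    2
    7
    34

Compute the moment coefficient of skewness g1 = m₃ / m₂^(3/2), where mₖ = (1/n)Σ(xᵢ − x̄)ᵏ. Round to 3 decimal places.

1.618

x̄ = (12 + 1 + 6 + 2 + 2 + 7 + 34) / 7 = 9.1429
deviations (xᵢ − x̄): 2.8571, -8.1429, -3.1429, -7.1429, -7.1429, -2.1429, 24.8571
Σ(xᵢ − x̄)² = 808.8571 ⇒ m₂ = 808.8571/7 = 115.55102
Σ(xᵢ − x̄)³ = 14072.3265 ⇒ m₃ = 14072.3265/7 = 2010.33236
m₂^(3/2) = 115.55102^(1.5) = 1242.11177
g1 = m₃ / m₂^(3/2) = 2010.33236 / 1242.11177 ≈ 1.618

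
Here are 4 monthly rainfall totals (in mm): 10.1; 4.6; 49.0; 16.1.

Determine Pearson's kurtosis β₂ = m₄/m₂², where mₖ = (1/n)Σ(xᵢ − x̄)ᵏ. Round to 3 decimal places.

x̄ = 19.9500
Σ(xᵢ − x̄)² = 1191.3700 ⇒ m₂ = 297.84250
Σ(xᵢ − x̄)⁴ = 777322.4640 ⇒ m₄ = 194330.61601
m₂² = 88710.15481
β₂ = m₄/m₂² = 194330.61601 / 88710.15481 ≈ 2.191

2.191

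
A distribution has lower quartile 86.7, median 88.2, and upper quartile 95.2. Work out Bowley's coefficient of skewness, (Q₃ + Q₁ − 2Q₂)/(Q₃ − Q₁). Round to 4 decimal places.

0.6471

numerator: Q₃ + Q₁ − 2Q₂ = 95.2 + 86.7 − 2×88.2 = 5.5000
denominator: Q₃ − Q₁ = 95.2 − 86.7 = 8.5000
Bowley skewness = 5.5000 / 8.5000 ≈ 0.6471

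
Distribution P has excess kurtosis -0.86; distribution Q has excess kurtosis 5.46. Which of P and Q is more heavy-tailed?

Q

Higher excess kurtosis ⇒ heavier tails relative to the normal distribution.
-0.86 vs 5.46: the larger is 5.46, so Q has heavier tails. (Q is leptokurtic — heavier-than-normal tails; the other is platykurtic.)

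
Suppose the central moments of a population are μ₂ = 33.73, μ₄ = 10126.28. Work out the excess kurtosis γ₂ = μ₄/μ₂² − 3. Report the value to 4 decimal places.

5.9006

μ₂² = 33.73² = 1137.71290
μ₄/μ₂² = 10126.28 / 1137.71290 = 8.90056
γ₂ = 8.90056 − 3 ≈ 5.9006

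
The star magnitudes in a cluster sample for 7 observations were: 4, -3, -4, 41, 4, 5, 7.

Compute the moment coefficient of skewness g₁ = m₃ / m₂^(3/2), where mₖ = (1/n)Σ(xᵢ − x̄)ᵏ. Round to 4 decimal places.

x̄ = (4 - 3 - 4 + 41 + 4 + 5 + 7) / 7 = 7.7143
deviations (xᵢ − x̄): -3.7143, -10.7143, -11.7143, 33.2857, -3.7143, -2.7143, -0.7143
Σ(xᵢ − x̄)² = 1395.4286 ⇒ m₂ = 1395.4286/7 = 199.34694
Σ(xᵢ − x̄)³ = 33918.2449 ⇒ m₃ = 33918.2449/7 = 4845.46356
m₂^(3/2) = 199.34694^(1.5) = 2814.58492
g₁ = m₃ / m₂^(3/2) = 4845.46356 / 2814.58492 ≈ 1.7216

1.7216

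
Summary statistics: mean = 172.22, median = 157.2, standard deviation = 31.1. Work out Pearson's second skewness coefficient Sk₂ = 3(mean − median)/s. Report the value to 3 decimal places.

1.449

Sk₂ = 3(172.22 − 157.2) / 31.1 = 3 × 15.0200 / 31.1
    = 45.0600 / 31.1 ≈ 1.449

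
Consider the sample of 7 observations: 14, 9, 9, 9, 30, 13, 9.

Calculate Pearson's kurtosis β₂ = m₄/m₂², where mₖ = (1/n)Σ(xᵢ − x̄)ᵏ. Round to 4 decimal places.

x̄ = 13.2857
Σ(xᵢ − x̄)² = 353.4286 ⇒ m₂ = 50.48980
Σ(xᵢ − x̄)⁴ = 79395.8192 ⇒ m₄ = 11342.25989
m₂² = 2549.21949
β₂ = m₄/m₂² = 11342.25989 / 2549.21949 ≈ 4.4493

4.4493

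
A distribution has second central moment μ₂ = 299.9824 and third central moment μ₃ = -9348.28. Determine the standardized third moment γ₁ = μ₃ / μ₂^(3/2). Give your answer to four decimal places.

σ = √μ₂ = √299.9824 = 17.32000
σ³ = μ₂^(3/2) = 5195.69517
γ₁ = μ₃/σ³ = -9348.28 / 5195.69517 ≈ -1.7992

-1.7992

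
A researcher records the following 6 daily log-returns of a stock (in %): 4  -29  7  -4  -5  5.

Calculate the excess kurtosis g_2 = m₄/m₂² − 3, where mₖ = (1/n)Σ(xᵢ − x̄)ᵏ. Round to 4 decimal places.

0.2771

x̄ = -3.6667
Σ(xᵢ − x̄)² = 891.3333 ⇒ m₂ = 148.55556
Σ(xᵢ − x̄)⁴ = 433923.7778 ⇒ m₄ = 72320.62963
m₂² = 22068.75309
g_2 = m₄/m₂² − 3 = 3.27706 − 3 ≈ 0.2771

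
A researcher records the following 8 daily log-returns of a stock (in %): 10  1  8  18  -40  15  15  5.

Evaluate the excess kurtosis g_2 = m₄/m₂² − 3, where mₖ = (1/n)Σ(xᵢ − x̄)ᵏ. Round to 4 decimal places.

2.1464

x̄ = 4.0000
Σ(xᵢ − x̄)² = 2436.0000 ⇒ m₂ = 304.50000
Σ(xᵢ − x̄)⁴ = 3817428.0000 ⇒ m₄ = 477178.50000
m₂² = 92720.25000
g_2 = m₄/m₂² − 3 = 5.14643 − 3 ≈ 2.1464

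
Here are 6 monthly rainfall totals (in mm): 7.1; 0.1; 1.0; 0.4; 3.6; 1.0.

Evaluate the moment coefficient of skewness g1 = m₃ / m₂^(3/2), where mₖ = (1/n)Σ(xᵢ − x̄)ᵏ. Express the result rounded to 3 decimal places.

x̄ = (7.1 + 0.1 + 1.0 + 0.4 + 3.6 + 1.0) / 6 = 2.2000
deviations (xᵢ − x̄): 4.9000, -2.1000, -1.2000, -1.8000, 1.4000, -1.2000
Σ(xᵢ − x̄)² = 36.5000 ⇒ m₂ = 36.5000/6 = 6.08333
Σ(xᵢ − x̄)³ = 101.8440 ⇒ m₃ = 101.8440/6 = 16.97400
m₂^(3/2) = 6.08333^(1.5) = 15.00419
g1 = m₃ / m₂^(3/2) = 16.97400 / 15.00419 ≈ 1.131

1.131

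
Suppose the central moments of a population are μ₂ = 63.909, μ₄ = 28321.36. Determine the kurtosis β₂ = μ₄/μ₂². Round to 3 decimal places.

6.934

μ₂² = 63.909² = 4084.36028
μ₄/μ₂² = 28321.36 / 4084.36028 = 6.93410
β₂ ≈ 6.934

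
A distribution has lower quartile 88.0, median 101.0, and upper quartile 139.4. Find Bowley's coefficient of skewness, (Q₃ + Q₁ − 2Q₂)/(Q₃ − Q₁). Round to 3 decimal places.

numerator: Q₃ + Q₁ − 2Q₂ = 139.4 + 88.0 − 2×101.0 = 25.4000
denominator: Q₃ − Q₁ = 139.4 − 88.0 = 51.4000
Bowley skewness = 25.4000 / 51.4000 ≈ 0.494

0.494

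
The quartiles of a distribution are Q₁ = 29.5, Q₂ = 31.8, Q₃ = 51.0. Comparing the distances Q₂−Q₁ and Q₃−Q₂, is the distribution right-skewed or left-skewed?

Q₂ − Q₁ = 2.3;  Q₃ − Q₂ = 19.2
Q₃ − Q₂ > Q₂ − Q₁ ⇒ the upper half is more spread out ⇒ right-skewed.

right-skewed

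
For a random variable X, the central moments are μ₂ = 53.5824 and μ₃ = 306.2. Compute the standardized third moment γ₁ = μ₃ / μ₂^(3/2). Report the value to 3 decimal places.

0.781

σ = √μ₂ = √53.5824 = 7.32000
σ³ = μ₂^(3/2) = 392.22317
γ₁ = μ₃/σ³ = 306.2 / 392.22317 ≈ 0.781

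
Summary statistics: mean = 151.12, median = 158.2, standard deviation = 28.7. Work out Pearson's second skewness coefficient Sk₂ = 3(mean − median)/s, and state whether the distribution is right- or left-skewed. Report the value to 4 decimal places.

Sk₂ = 3(151.12 − 158.2) / 28.7 = 3 × -7.0800 / 28.7
    = -21.2400 / 28.7 ≈ -0.7401
Sk₂ < 0 ⇒ mean < median ⇒ left-skewed (negative skew).

-0.7401, left-skewed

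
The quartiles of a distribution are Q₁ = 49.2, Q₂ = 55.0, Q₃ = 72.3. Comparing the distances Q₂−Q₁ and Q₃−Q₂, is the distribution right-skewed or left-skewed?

right-skewed

Q₂ − Q₁ = 5.8;  Q₃ − Q₂ = 17.3
Q₃ − Q₂ > Q₂ − Q₁ ⇒ the upper half is more spread out ⇒ right-skewed.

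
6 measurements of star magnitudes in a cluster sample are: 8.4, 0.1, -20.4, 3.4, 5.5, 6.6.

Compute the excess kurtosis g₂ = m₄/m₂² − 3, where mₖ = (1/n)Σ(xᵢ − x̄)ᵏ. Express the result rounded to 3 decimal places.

0.696

x̄ = 0.6000
Σ(xᵢ − x̄)² = 569.9400 ⇒ m₂ = 94.99000
Σ(xᵢ − x̄)⁴ = 200116.5138 ⇒ m₄ = 33352.75230
m₂² = 9023.10010
g₂ = m₄/m₂² − 3 = 3.69637 − 3 ≈ 0.696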